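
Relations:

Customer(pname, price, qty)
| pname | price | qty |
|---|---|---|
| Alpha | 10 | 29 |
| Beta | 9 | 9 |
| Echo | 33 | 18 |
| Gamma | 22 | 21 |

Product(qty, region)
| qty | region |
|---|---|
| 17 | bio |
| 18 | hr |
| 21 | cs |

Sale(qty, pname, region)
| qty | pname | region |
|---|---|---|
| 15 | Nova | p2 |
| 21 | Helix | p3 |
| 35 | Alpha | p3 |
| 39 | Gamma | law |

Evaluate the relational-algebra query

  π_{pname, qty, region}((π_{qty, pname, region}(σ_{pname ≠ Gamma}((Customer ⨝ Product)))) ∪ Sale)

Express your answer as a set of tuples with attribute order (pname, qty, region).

{(Alpha, 35, p3), (Echo, 18, hr), (Gamma, 39, law), (Helix, 21, p3), (Nova, 15, p2)}

Joining Customer and Product on qty yields {(Echo, 33, 18, hr), (Gamma, 22, 21, cs)}.
Filtering on pname ≠ Gamma leaves {(Echo, 33, 18, hr)}.
π_{qty, pname, region} gives {(18, Echo, hr)}.
Taking the union: {(15, Nova, p2), (18, Echo, hr), (21, Helix, p3), (35, Alpha, p3), (39, Gamma, law)}
π_{pname, qty, region} gives {(Alpha, 35, p3), (Echo, 18, hr), (Gamma, 39, law), (Helix, 21, p3), (Nova, 15, p2)}.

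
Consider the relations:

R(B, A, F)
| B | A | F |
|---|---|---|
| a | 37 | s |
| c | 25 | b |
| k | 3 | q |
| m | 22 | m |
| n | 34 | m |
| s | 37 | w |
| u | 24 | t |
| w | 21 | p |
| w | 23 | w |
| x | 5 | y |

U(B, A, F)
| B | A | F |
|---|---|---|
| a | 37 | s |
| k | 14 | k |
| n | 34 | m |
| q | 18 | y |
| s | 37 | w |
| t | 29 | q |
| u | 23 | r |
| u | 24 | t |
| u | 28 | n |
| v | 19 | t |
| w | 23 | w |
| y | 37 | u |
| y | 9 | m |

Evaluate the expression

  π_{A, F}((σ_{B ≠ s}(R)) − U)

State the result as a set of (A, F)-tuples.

{(21, p), (22, m), (25, b), (3, q), (5, y)}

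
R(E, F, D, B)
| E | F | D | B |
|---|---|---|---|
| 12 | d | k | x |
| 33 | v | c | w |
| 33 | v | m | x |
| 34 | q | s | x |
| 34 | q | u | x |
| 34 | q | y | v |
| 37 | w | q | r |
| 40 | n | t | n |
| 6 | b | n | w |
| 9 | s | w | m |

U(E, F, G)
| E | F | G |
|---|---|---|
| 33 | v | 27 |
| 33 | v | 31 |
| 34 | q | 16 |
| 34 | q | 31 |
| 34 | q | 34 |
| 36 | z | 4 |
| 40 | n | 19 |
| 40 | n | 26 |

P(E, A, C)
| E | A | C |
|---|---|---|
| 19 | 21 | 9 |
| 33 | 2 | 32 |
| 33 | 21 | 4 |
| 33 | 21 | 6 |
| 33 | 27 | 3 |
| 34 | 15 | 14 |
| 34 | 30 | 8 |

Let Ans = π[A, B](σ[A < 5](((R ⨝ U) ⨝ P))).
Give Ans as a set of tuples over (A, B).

Natural join on E, F: {(33, v, c, w, 27), (33, v, c, w, 31), (33, v, m, x, 27), (33, v, m, x, 31), (34, q, s, x, 16), (34, q, s, x, 31), (34, q, s, x, 34), (34, q, u, x, 16), (34, q, u, x, 31), (34, q, u, x, 34), (34, q, y, v, 16), (34, q, y, v, 31), (34, q, y, v, 34), (40, n, t, n, 19), (40, n, t, n, 26)}
Natural join on E: {(33, v, c, w, 27, 2, 32), (33, v, c, w, 27, 21, 4), (33, v, c, w, 27, 21, 6), (33, v, c, w, 27, 27, 3), (33, v, c, w, 31, 2, 32), (33, v, c, w, 31, 21, 4), (33, v, c, w, 31, 21, 6), (33, v, c, w, 31, 27, 3), (33, v, m, x, 27, 2, 32), (33, v, m, x, 27, 21, 4), (33, v, m, x, 27, 21, 6), (33, v, m, x, 27, 27, 3), (33, v, m, x, 31, 2, 32), (33, v, m, x, 31, 21, 4), (33, v, m, x, 31, 21, 6), (33, v, m, x, 31, 27, 3), (34, q, s, x, 16, 15, 14), (34, q, s, x, 16, 30, 8), (34, q, s, x, 31, 15, 14), (34, q, s, x, 31, 30, 8), (34, q, s, x, 34, 15, 14), (34, q, s, x, 34, 30, 8), (34, q, u, x, 16, 15, 14), (34, q, u, x, 16, 30, 8), (34, q, u, x, 31, 15, 14), (34, q, u, x, 31, 30, 8), (34, q, u, x, 34, 15, 14), (34, q, u, x, 34, 30, 8), (34, q, y, v, 16, 15, 14), (34, q, y, v, 16, 30, 8), (34, q, y, v, 31, 15, 14), (34, q, y, v, 31, 30, 8), (34, q, y, v, 34, 15, 14), (34, q, y, v, 34, 30, 8)}
Selection A < 5: {(33, v, c, w, 27, 2, 32), (33, v, c, w, 31, 2, 32), (33, v, m, x, 27, 2, 32), (33, v, m, x, 31, 2, 32)}
π[A, B]: project onto (A, B) (2 duplicate(s) eliminated) → {(2, w), (2, x)}

{(2, w), (2, x)}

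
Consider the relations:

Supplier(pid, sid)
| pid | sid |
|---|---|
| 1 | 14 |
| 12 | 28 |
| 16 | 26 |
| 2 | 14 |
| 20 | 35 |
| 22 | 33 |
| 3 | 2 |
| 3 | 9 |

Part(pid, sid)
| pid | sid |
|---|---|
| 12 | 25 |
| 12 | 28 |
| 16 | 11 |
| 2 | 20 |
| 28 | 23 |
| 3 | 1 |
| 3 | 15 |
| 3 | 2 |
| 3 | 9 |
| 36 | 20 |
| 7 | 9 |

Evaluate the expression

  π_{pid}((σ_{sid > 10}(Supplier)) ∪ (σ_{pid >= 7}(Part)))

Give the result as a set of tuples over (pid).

{1, 12, 16, 2, 20, 22, 28, 36, 7}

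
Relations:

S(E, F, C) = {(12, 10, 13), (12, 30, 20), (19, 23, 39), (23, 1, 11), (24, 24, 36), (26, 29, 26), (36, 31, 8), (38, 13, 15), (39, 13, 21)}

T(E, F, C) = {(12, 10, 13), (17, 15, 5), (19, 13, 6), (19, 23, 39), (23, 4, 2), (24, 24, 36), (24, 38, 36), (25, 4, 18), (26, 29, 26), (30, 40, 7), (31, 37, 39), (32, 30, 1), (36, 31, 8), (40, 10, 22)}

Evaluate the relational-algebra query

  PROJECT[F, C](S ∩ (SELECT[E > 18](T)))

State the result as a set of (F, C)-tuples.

Apply σ_{E > 18}; surviving tuples: {(19, 13, 6), (19, 23, 39), (23, 4, 2), (24, 24, 36), (24, 38, 36), (25, 4, 18), (26, 29, 26), (30, 40, 7), (31, 37, 39), (32, 30, 1), (36, 31, 8), (40, 10, 22)}
Set intersection of the two operands is {(19, 23, 39), (24, 24, 36), (26, 29, 26), (36, 31, 8)}.
Keep only column(s) F, C: {(23, 39), (24, 36), (29, 26), (31, 8)}

{(23, 39), (24, 36), (29, 26), (31, 8)}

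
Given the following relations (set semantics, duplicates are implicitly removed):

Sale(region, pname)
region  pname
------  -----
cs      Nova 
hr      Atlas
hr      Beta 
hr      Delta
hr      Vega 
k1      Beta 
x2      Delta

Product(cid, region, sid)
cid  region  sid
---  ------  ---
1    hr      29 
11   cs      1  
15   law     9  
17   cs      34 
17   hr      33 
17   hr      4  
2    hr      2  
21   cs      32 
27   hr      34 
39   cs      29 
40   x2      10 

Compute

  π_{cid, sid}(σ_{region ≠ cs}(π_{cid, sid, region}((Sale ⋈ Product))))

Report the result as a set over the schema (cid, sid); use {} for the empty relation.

Joining Sale and Product on region yields {(cs, Nova, 11, 1), (cs, Nova, 17, 34), (cs, Nova, 21, 32), (cs, Nova, 39, 29), (hr, Atlas, 1, 29), (hr, Atlas, 17, 33), (hr, Atlas, 17, 4), (hr, Atlas, 2, 2), (hr, Atlas, 27, 34), (hr, Beta, 1, 29), (hr, Beta, 17, 33), (hr, Beta, 17, 4), (hr, Beta, 2, 2), (hr, Beta, 27, 34), (hr, Delta, 1, 29), (hr, Delta, 17, 33), (hr, Delta, 17, 4), (hr, Delta, 2, 2), (hr, Delta, 27, 34), (hr, Vega, 1, 29), (hr, Vega, 17, 33), (hr, Vega, 17, 4), (hr, Vega, 2, 2), (hr, Vega, 27, 34), (x2, Delta, 40, 10)}.
π_{cid, sid, region} gives {(1, 29, hr), (11, 1, cs), (17, 33, hr), (17, 34, cs), (17, 4, hr), (2, 2, hr), (21, 32, cs), (27, 34, hr), (39, 29, cs), (40, 10, x2)} (15 duplicate(s) eliminated).
Filtering on region ≠ cs leaves {(1, 29, hr), (17, 33, hr), (17, 4, hr), (2, 2, hr), (27, 34, hr), (40, 10, x2)}.
π_{cid, sid} gives {(1, 29), (17, 33), (17, 4), (2, 2), (27, 34), (40, 10)}.

{(1, 29), (17, 33), (17, 4), (2, 2), (27, 34), (40, 10)}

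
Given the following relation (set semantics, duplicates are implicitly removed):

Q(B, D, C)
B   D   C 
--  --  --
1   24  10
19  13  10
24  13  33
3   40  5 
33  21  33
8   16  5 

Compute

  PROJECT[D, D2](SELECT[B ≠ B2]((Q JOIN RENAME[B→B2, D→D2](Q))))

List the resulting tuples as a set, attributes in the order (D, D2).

ρ[B→B2, D→D2]: schema becomes (B2, D2, C); tuples unchanged.
Natural join on C: {(1, 24, 10, 1, 24), (1, 24, 10, 19, 13), (19, 13, 10, 1, 24), (19, 13, 10, 19, 13), (24, 13, 33, 24, 13), (24, 13, 33, 33, 21), (3, 40, 5, 3, 40), (3, 40, 5, 8, 16), (33, 21, 33, 24, 13), (33, 21, 33, 33, 21), (8, 16, 5, 3, 40), (8, 16, 5, 8, 16)}
Filtering on B ≠ B2 leaves {(1, 24, 10, 19, 13), (19, 13, 10, 1, 24), (24, 13, 33, 33, 21), (3, 40, 5, 8, 16), (33, 21, 33, 24, 13), (8, 16, 5, 3, 40)}.
π[D, D2]: project onto (D, D2) → {(13, 21), (13, 24), (16, 40), (21, 13), (24, 13), (40, 16)}

{(13, 21), (13, 24), (16, 40), (21, 13), (24, 13), (40, 16)}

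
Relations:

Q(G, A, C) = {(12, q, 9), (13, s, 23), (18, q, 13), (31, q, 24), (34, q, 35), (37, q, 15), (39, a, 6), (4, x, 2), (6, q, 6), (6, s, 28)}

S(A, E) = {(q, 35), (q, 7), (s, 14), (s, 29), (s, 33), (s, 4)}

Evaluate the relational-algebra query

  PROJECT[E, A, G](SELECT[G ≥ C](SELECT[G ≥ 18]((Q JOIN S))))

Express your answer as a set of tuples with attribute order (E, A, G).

{(35, q, 18), (35, q, 31), (35, q, 37), (7, q, 18), (7, q, 31), (7, q, 37)}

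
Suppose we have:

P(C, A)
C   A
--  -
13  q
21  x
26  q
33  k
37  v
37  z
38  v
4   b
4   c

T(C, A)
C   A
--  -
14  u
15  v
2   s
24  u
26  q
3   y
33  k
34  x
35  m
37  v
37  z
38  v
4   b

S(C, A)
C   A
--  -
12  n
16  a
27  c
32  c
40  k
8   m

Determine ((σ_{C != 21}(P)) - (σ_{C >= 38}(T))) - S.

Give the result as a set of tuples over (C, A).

{(13, q), (26, q), (33, k), (37, v), (37, z), (4, b), (4, c)}

σ[C != 21]: keep tuples satisfying C != 21 → {(13, q), (26, q), (33, k), (37, v), (37, z), (38, v), (4, b), (4, c)}
σ[C >= 38]: keep tuples satisfying C >= 38 → {(38, v)}
Taking the difference: {(13, q), (26, q), (33, k), (37, v), (37, z), (4, b), (4, c)}
Taking the difference: {(13, q), (26, q), (33, k), (37, v), (37, z), (4, b), (4, c)}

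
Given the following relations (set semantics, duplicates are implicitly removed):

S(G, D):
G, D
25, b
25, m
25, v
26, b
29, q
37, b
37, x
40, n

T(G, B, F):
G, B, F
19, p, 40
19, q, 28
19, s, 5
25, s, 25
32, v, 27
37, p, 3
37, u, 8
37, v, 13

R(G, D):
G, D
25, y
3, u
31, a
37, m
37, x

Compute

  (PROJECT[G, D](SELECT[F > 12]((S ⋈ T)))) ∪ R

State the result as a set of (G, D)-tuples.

{(25, b), (25, m), (25, v), (25, y), (3, u), (31, a), (37, b), (37, m), (37, x)}

S ⋈ T (natural join on G): {(25, b, s, 25), (25, m, s, 25), (25, v, s, 25), (37, b, p, 3), (37, b, u, 8), (37, b, v, 13), (37, x, p, 3), (37, x, u, 8), (37, x, v, 13)}
σ[F > 12]: keep tuples satisfying F > 12 → {(25, b, s, 25), (25, m, s, 25), (25, v, s, 25), (37, b, v, 13), (37, x, v, 13)}
Keep only column(s) G, D: {(25, b), (25, m), (25, v), (37, b), (37, x)}
Taking the union: {(25, b), (25, m), (25, v), (25, y), (3, u), (31, a), (37, b), (37, m), (37, x)}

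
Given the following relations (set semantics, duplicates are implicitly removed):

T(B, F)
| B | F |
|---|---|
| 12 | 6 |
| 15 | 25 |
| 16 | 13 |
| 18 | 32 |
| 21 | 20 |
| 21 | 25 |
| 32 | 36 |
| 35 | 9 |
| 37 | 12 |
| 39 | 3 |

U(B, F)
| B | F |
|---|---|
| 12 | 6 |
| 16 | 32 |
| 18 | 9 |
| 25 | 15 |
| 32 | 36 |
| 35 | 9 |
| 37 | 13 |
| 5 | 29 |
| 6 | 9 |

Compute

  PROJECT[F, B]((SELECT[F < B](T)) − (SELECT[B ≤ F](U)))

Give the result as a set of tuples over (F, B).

Selection F < B: {(12, 6), (16, 13), (21, 20), (35, 9), (37, 12), (39, 3)}
Selection B ≤ F: {(16, 32), (32, 36), (5, 29), (6, 9)}
Difference: {(12, 6), (16, 13), (21, 20), (35, 9), (37, 12), (39, 3)} with {(16, 32), (32, 36), (5, 29), (6, 9)} → {(12, 6), (16, 13), (21, 20), (35, 9), (37, 12), (39, 3)}
Projecting to F, B: {(12, 37), (13, 16), (20, 21), (3, 39), (6, 12), (9, 35)}

{(12, 37), (13, 16), (20, 21), (3, 39), (6, 12), (9, 35)}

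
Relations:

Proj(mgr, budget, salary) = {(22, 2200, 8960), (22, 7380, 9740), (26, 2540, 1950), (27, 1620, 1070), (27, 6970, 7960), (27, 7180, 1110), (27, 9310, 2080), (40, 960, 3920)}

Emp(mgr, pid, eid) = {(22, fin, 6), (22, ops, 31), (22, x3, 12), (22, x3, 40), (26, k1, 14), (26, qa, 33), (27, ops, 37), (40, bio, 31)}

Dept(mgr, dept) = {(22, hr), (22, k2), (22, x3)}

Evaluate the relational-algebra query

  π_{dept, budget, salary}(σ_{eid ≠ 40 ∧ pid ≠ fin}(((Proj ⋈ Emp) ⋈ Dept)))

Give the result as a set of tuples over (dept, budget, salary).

{(hr, 2200, 8960), (hr, 7380, 9740), (k2, 2200, 8960), (k2, 7380, 9740), (x3, 2200, 8960), (x3, 7380, 9740)}

Joining Proj and Emp on mgr yields {(22, 2200, 8960, fin, 6), (22, 2200, 8960, ops, 31), (22, 2200, 8960, x3, 12), (22, 2200, 8960, x3, 40), (22, 7380, 9740, fin, 6), (22, 7380, 9740, ops, 31), (22, 7380, 9740, x3, 12), (22, 7380, 9740, x3, 40), (26, 2540, 1950, k1, 14), (26, 2540, 1950, qa, 33), (27, 1620, 1070, ops, 37), (27, 6970, 7960, ops, 37), (27, 7180, 1110, ops, 37), (27, 9310, 2080, ops, 37), (40, 960, 3920, bio, 31)}.
Joining (Proj ⋈ Emp) and Dept on mgr yields {(22, 2200, 8960, fin, 6, hr), (22, 2200, 8960, fin, 6, k2), (22, 2200, 8960, fin, 6, x3), (22, 2200, 8960, ops, 31, hr), (22, 2200, 8960, ops, 31, k2), (22, 2200, 8960, ops, 31, x3), (22, 2200, 8960, x3, 12, hr), (22, 2200, 8960, x3, 12, k2), (22, 2200, 8960, x3, 12, x3), (22, 2200, 8960, x3, 40, hr), (22, 2200, 8960, x3, 40, k2), (22, 2200, 8960, x3, 40, x3), (22, 7380, 9740, fin, 6, hr), (22, 7380, 9740, fin, 6, k2), (22, 7380, 9740, fin, 6, x3), (22, 7380, 9740, ops, 31, hr), (22, 7380, 9740, ops, 31, k2), (22, 7380, 9740, ops, 31, x3), (22, 7380, 9740, x3, 12, hr), (22, 7380, 9740, x3, 12, k2), (22, 7380, 9740, x3, 12, x3), (22, 7380, 9740, x3, 40, hr), (22, 7380, 9740, x3, 40, k2), (22, 7380, 9740, x3, 40, x3)}.
Apply σ_{eid ≠ 40 ∧ pid ≠ fin}; surviving tuples: {(22, 2200, 8960, ops, 31, hr), (22, 2200, 8960, ops, 31, k2), (22, 2200, 8960, ops, 31, x3), (22, 2200, 8960, x3, 12, hr), (22, 2200, 8960, x3, 12, k2), (22, 2200, 8960, x3, 12, x3), (22, 7380, 9740, ops, 31, hr), (22, 7380, 9740, ops, 31, k2), (22, 7380, 9740, ops, 31, x3), (22, 7380, 9740, x3, 12, hr), (22, 7380, 9740, x3, 12, k2), (22, 7380, 9740, x3, 12, x3)}
Keep only column(s) dept, budget, salary (6 duplicate(s) eliminated): {(hr, 2200, 8960), (hr, 7380, 9740), (k2, 2200, 8960), (k2, 7380, 9740), (x3, 2200, 8960), (x3, 7380, 9740)}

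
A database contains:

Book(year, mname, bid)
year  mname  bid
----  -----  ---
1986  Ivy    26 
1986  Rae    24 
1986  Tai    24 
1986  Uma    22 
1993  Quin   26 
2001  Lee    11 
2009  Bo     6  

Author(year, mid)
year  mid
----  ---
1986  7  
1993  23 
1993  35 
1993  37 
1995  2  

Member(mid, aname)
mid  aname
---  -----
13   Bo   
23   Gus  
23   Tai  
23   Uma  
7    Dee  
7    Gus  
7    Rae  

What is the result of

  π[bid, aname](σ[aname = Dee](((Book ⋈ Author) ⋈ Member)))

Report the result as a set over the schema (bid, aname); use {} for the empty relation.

{(22, Dee), (24, Dee), (26, Dee)}

Book ⋈ Author (natural join on year): {(1986, Ivy, 26, 7), (1986, Rae, 24, 7), (1986, Tai, 24, 7), (1986, Uma, 22, 7), (1993, Quin, 26, 23), (1993, Quin, 26, 35), (1993, Quin, 26, 37)}
(Book ⋈ Author) ⋈ Member (natural join on mid): {(1986, Ivy, 26, 7, Dee), (1986, Ivy, 26, 7, Gus), (1986, Ivy, 26, 7, Rae), (1986, Rae, 24, 7, Dee), (1986, Rae, 24, 7, Gus), (1986, Rae, 24, 7, Rae), (1986, Tai, 24, 7, Dee), (1986, Tai, 24, 7, Gus), (1986, Tai, 24, 7, Rae), (1986, Uma, 22, 7, Dee), (1986, Uma, 22, 7, Gus), (1986, Uma, 22, 7, Rae), (1993, Quin, 26, 23, Gus), (1993, Quin, 26, 23, Tai), (1993, Quin, 26, 23, Uma)}
Apply σ_{aname = Dee}; surviving tuples: {(1986, Ivy, 26, 7, Dee), (1986, Rae, 24, 7, Dee), (1986, Tai, 24, 7, Dee), (1986, Uma, 22, 7, Dee)}
π[bid, aname]: project onto (bid, aname) (1 duplicate(s) eliminated) → {(22, Dee), (24, Dee), (26, Dee)}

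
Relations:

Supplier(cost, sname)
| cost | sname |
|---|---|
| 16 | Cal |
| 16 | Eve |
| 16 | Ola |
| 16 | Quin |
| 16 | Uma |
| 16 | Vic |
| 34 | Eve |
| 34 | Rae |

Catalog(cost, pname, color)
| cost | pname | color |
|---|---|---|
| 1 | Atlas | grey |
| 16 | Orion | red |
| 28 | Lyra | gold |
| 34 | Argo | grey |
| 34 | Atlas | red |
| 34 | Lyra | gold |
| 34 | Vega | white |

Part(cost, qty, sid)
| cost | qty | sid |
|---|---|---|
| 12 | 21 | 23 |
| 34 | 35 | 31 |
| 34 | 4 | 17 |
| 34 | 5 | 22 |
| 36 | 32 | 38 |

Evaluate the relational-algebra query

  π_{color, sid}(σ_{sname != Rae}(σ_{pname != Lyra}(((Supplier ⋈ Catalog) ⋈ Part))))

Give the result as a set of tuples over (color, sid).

Supplier ⋈ Catalog (natural join on cost): {(16, Cal, Orion, red), (16, Eve, Orion, red), (16, Ola, Orion, red), (16, Quin, Orion, red), (16, Uma, Orion, red), (16, Vic, Orion, red), (34, Eve, Argo, grey), (34, Eve, Atlas, red), (34, Eve, Lyra, gold), (34, Eve, Vega, white), (34, Rae, Argo, grey), (34, Rae, Atlas, red), (34, Rae, Lyra, gold), (34, Rae, Vega, white)}
(Supplier ⋈ Catalog) ⋈ Part (natural join on cost): {(34, Eve, Argo, grey, 35, 31), (34, Eve, Argo, grey, 4, 17), (34, Eve, Argo, grey, 5, 22), (34, Eve, Atlas, red, 35, 31), (34, Eve, Atlas, red, 4, 17), (34, Eve, Atlas, red, 5, 22), (34, Eve, Lyra, gold, 35, 31), (34, Eve, Lyra, gold, 4, 17), (34, Eve, Lyra, gold, 5, 22), (34, Eve, Vega, white, 35, 31), (34, Eve, Vega, white, 4, 17), (34, Eve, Vega, white, 5, 22), (34, Rae, Argo, grey, 35, 31), (34, Rae, Argo, grey, 4, 17), (34, Rae, Argo, grey, 5, 22), (34, Rae, Atlas, red, 35, 31), (34, Rae, Atlas, red, 4, 17), (34, Rae, Atlas, red, 5, 22), (34, Rae, Lyra, gold, 35, 31), (34, Rae, Lyra, gold, 4, 17), (34, Rae, Lyra, gold, 5, 22), (34, Rae, Vega, white, 35, 31), (34, Rae, Vega, white, 4, 17), (34, Rae, Vega, white, 5, 22)}
Filtering on pname != Lyra leaves {(34, Eve, Argo, grey, 35, 31), (34, Eve, Argo, grey, 4, 17), (34, Eve, Argo, grey, 5, 22), (34, Eve, Atlas, red, 35, 31), (34, Eve, Atlas, red, 4, 17), (34, Eve, Atlas, red, 5, 22), (34, Eve, Vega, white, 35, 31), (34, Eve, Vega, white, 4, 17), (34, Eve, Vega, white, 5, 22), (34, Rae, Argo, grey, 35, 31), (34, Rae, Argo, grey, 4, 17), (34, Rae, Argo, grey, 5, 22), (34, Rae, Atlas, red, 35, 31), (34, Rae, Atlas, red, 4, 17), (34, Rae, Atlas, red, 5, 22), (34, Rae, Vega, white, 35, 31), (34, Rae, Vega, white, 4, 17), (34, Rae, Vega, white, 5, 22)}.
Filtering on sname != Rae leaves {(34, Eve, Argo, grey, 35, 31), (34, Eve, Argo, grey, 4, 17), (34, Eve, Argo, grey, 5, 22), (34, Eve, Atlas, red, 35, 31), (34, Eve, Atlas, red, 4, 17), (34, Eve, Atlas, red, 5, 22), (34, Eve, Vega, white, 35, 31), (34, Eve, Vega, white, 4, 17), (34, Eve, Vega, white, 5, 22)}.
π[color, sid]: project onto (color, sid) → {(grey, 17), (grey, 22), (grey, 31), (red, 17), (red, 22), (red, 31), (white, 17), (white, 22), (white, 31)}

{(grey, 17), (grey, 22), (grey, 31), (red, 17), (red, 22), (red, 31), (white, 17), (white, 22), (white, 31)}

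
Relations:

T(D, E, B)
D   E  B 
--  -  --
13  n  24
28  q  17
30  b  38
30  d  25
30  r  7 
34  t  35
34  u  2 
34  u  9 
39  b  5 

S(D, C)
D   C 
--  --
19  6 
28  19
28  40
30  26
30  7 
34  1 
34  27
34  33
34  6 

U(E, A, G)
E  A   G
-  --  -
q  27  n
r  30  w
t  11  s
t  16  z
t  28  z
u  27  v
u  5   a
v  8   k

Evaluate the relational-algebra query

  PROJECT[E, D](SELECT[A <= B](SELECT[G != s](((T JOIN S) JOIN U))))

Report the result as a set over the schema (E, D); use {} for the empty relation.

Natural join on D: {(28, q, 17, 19), (28, q, 17, 40), (30, b, 38, 26), (30, b, 38, 7), (30, d, 25, 26), (30, d, 25, 7), (30, r, 7, 26), (30, r, 7, 7), (34, t, 35, 1), (34, t, 35, 27), (34, t, 35, 33), (34, t, 35, 6), (34, u, 2, 1), (34, u, 2, 27), (34, u, 2, 33), (34, u, 2, 6), (34, u, 9, 1), (34, u, 9, 27), (34, u, 9, 33), (34, u, 9, 6)}
Natural join on E: {(28, q, 17, 19, 27, n), (28, q, 17, 40, 27, n), (30, r, 7, 26, 30, w), (30, r, 7, 7, 30, w), (34, t, 35, 1, 11, s), (34, t, 35, 1, 16, z), (34, t, 35, 1, 28, z), (34, t, 35, 27, 11, s), (34, t, 35, 27, 16, z), (34, t, 35, 27, 28, z), (34, t, 35, 33, 11, s), (34, t, 35, 33, 16, z), (34, t, 35, 33, 28, z), (34, t, 35, 6, 11, s), (34, t, 35, 6, 16, z), (34, t, 35, 6, 28, z), (34, u, 2, 1, 27, v), (34, u, 2, 1, 5, a), (34, u, 2, 27, 27, v), (34, u, 2, 27, 5, a), (34, u, 2, 33, 27, v), (34, u, 2, 33, 5, a), (34, u, 2, 6, 27, v), (34, u, 2, 6, 5, a), (34, u, 9, 1, 27, v), (34, u, 9, 1, 5, a), (34, u, 9, 27, 27, v), (34, u, 9, 27, 5, a), (34, u, 9, 33, 27, v), (34, u, 9, 33, 5, a), (34, u, 9, 6, 27, v), (34, u, 9, 6, 5, a)}
Selection G != s: {(28, q, 17, 19, 27, n), (28, q, 17, 40, 27, n), (30, r, 7, 26, 30, w), (30, r, 7, 7, 30, w), (34, t, 35, 1, 16, z), (34, t, 35, 1, 28, z), (34, t, 35, 27, 16, z), (34, t, 35, 27, 28, z), (34, t, 35, 33, 16, z), (34, t, 35, 33, 28, z), (34, t, 35, 6, 16, z), (34, t, 35, 6, 28, z), (34, u, 2, 1, 27, v), (34, u, 2, 1, 5, a), (34, u, 2, 27, 27, v), (34, u, 2, 27, 5, a), (34, u, 2, 33, 27, v), (34, u, 2, 33, 5, a), (34, u, 2, 6, 27, v), (34, u, 2, 6, 5, a), (34, u, 9, 1, 27, v), (34, u, 9, 1, 5, a), (34, u, 9, 27, 27, v), (34, u, 9, 27, 5, a), (34, u, 9, 33, 27, v), (34, u, 9, 33, 5, a), (34, u, 9, 6, 27, v), (34, u, 9, 6, 5, a)}
Selection A <= B: {(34, t, 35, 1, 16, z), (34, t, 35, 1, 28, z), (34, t, 35, 27, 16, z), (34, t, 35, 27, 28, z), (34, t, 35, 33, 16, z), (34, t, 35, 33, 28, z), (34, t, 35, 6, 16, z), (34, t, 35, 6, 28, z), (34, u, 9, 1, 5, a), (34, u, 9, 27, 5, a), (34, u, 9, 33, 5, a), (34, u, 9, 6, 5, a)}
π_{E, D} gives {(t, 34), (u, 34)} (10 duplicate(s) eliminated).

{(t, 34), (u, 34)}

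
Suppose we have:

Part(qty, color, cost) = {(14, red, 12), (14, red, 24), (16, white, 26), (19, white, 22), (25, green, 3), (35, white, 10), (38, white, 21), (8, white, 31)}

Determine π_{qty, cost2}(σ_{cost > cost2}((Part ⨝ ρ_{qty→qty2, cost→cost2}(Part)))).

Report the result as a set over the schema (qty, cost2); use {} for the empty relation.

ρ[qty→qty2, cost→cost2]: schema becomes (qty2, color, cost2); tuples unchanged.
Part ⋈ ρ_{qty→qty2, cost→cost2}(Part) (natural join on color): {(14, red, 12, 14, 12), (14, red, 12, 14, 24), (14, red, 24, 14, 12), (14, red, 24, 14, 24), (16, white, 26, 16, 26), (16, white, 26, 19, 22), (16, white, 26, 35, 10), (16, white, 26, 38, 21), (16, white, 26, 8, 31), (19, white, 22, 16, 26), (19, white, 22, 19, 22), (19, white, 22, 35, 10), (19, white, 22, 38, 21), (19, white, 22, 8, 31), (25, green, 3, 25, 3), (35, white, 10, 16, 26), (35, white, 10, 19, 22), (35, white, 10, 35, 10), (35, white, 10, 38, 21), (35, white, 10, 8, 31), (38, white, 21, 16, 26), (38, white, 21, 19, 22), (38, white, 21, 35, 10), (38, white, 21, 38, 21), (38, white, 21, 8, 31), (8, white, 31, 16, 26), (8, white, 31, 19, 22), (8, white, 31, 35, 10), (8, white, 31, 38, 21), (8, white, 31, 8, 31)}
σ[cost > cost2]: keep tuples satisfying cost > cost2 → {(14, red, 24, 14, 12), (16, white, 26, 19, 22), (16, white, 26, 35, 10), (16, white, 26, 38, 21), (19, white, 22, 35, 10), (19, white, 22, 38, 21), (38, white, 21, 35, 10), (8, white, 31, 16, 26), (8, white, 31, 19, 22), (8, white, 31, 35, 10), (8, white, 31, 38, 21)}
π_{qty, cost2} gives {(14, 12), (16, 10), (16, 21), (16, 22), (19, 10), (19, 21), (38, 10), (8, 10), (8, 21), (8, 22), (8, 26)}.

{(14, 12), (16, 10), (16, 21), (16, 22), (19, 10), (19, 21), (38, 10), (8, 10), (8, 21), (8, 22), (8, 26)}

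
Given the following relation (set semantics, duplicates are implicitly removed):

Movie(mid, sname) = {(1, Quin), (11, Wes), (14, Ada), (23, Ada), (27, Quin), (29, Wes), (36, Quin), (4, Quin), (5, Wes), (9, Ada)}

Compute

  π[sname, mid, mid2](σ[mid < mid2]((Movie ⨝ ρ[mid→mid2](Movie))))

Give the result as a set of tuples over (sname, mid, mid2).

{(Ada, 14, 23), (Ada, 9, 14), (Ada, 9, 23), (Quin, 1, 27), (Quin, 1, 36), (Quin, 1, 4), (Quin, 27, 36), (Quin, 4, 27), (Quin, 4, 36), (Wes, 11, 29), (Wes, 5, 11), (Wes, 5, 29)}

ρ[mid→mid2]: schema becomes (mid2, sname); tuples unchanged.
Movie ⋈ ρ[mid→mid2](Movie) (natural join on sname): {(1, Quin, 1), (1, Quin, 27), (1, Quin, 36), (1, Quin, 4), (11, Wes, 11), (11, Wes, 29), (11, Wes, 5), (14, Ada, 14), (14, Ada, 23), (14, Ada, 9), (23, Ada, 14), (23, Ada, 23), (23, Ada, 9), (27, Quin, 1), (27, Quin, 27), (27, Quin, 36), (27, Quin, 4), (29, Wes, 11), (29, Wes, 29), (29, Wes, 5), (36, Quin, 1), (36, Quin, 27), (36, Quin, 36), (36, Quin, 4), (4, Quin, 1), (4, Quin, 27), (4, Quin, 36), (4, Quin, 4), (5, Wes, 11), (5, Wes, 29), (5, Wes, 5), (9, Ada, 14), (9, Ada, 23), (9, Ada, 9)}
Apply σ_{mid < mid2}; surviving tuples: {(1, Quin, 27), (1, Quin, 36), (1, Quin, 4), (11, Wes, 29), (14, Ada, 23), (27, Quin, 36), (4, Quin, 27), (4, Quin, 36), (5, Wes, 11), (5, Wes, 29), (9, Ada, 14), (9, Ada, 23)}
π[sname, mid, mid2]: project onto (sname, mid, mid2) → {(Ada, 14, 23), (Ada, 9, 14), (Ada, 9, 23), (Quin, 1, 27), (Quin, 1, 36), (Quin, 1, 4), (Quin, 27, 36), (Quin, 4, 27), (Quin, 4, 36), (Wes, 11, 29), (Wes, 5, 11), (Wes, 5, 29)}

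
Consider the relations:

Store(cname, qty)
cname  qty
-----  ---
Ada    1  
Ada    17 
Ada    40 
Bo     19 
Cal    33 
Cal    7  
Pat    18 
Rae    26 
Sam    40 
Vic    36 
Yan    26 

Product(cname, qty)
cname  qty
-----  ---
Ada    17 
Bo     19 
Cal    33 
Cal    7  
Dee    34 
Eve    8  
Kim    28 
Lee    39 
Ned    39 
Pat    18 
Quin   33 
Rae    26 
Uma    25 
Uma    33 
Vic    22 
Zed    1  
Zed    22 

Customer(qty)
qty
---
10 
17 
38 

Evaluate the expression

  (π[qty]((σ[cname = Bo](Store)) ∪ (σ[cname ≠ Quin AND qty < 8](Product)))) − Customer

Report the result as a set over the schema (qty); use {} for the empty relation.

{1, 19, 7}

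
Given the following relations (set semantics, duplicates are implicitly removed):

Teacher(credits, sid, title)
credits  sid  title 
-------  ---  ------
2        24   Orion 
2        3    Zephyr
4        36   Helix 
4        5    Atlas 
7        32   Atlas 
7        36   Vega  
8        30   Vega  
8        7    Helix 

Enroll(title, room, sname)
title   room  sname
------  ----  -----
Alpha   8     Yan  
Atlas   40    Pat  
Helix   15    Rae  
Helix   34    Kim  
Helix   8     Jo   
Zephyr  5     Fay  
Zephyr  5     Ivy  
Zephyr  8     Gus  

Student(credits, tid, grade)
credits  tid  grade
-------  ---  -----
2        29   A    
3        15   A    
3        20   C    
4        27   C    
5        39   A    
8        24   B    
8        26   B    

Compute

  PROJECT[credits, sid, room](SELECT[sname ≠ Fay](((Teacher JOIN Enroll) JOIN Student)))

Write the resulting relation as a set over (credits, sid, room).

{(2, 3, 5), (2, 3, 8), (4, 36, 15), (4, 36, 34), (4, 36, 8), (4, 5, 40), (8, 7, 15), (8, 7, 34), (8, 7, 8)}

Teacher ⋈ Enroll (natural join on title): {(2, 3, Zephyr, 5, Fay), (2, 3, Zephyr, 5, Ivy), (2, 3, Zephyr, 8, Gus), (4, 36, Helix, 15, Rae), (4, 36, Helix, 34, Kim), (4, 36, Helix, 8, Jo), (4, 5, Atlas, 40, Pat), (7, 32, Atlas, 40, Pat), (8, 7, Helix, 15, Rae), (8, 7, Helix, 34, Kim), (8, 7, Helix, 8, Jo)}
(Teacher JOIN Enroll) ⋈ Student (natural join on credits): {(2, 3, Zephyr, 5, Fay, 29, A), (2, 3, Zephyr, 5, Ivy, 29, A), (2, 3, Zephyr, 8, Gus, 29, A), (4, 36, Helix, 15, Rae, 27, C), (4, 36, Helix, 34, Kim, 27, C), (4, 36, Helix, 8, Jo, 27, C), (4, 5, Atlas, 40, Pat, 27, C), (8, 7, Helix, 15, Rae, 24, B), (8, 7, Helix, 15, Rae, 26, B), (8, 7, Helix, 34, Kim, 24, B), (8, 7, Helix, 34, Kim, 26, B), (8, 7, Helix, 8, Jo, 24, B), (8, 7, Helix, 8, Jo, 26, B)}
Selection sname ≠ Fay: {(2, 3, Zephyr, 5, Ivy, 29, A), (2, 3, Zephyr, 8, Gus, 29, A), (4, 36, Helix, 15, Rae, 27, C), (4, 36, Helix, 34, Kim, 27, C), (4, 36, Helix, 8, Jo, 27, C), (4, 5, Atlas, 40, Pat, 27, C), (8, 7, Helix, 15, Rae, 24, B), (8, 7, Helix, 15, Rae, 26, B), (8, 7, Helix, 34, Kim, 24, B), (8, 7, Helix, 34, Kim, 26, B), (8, 7, Helix, 8, Jo, 24, B), (8, 7, Helix, 8, Jo, 26, B)}
π[credits, sid, room]: project onto (credits, sid, room) (3 duplicate(s) eliminated) → {(2, 3, 5), (2, 3, 8), (4, 36, 15), (4, 36, 34), (4, 36, 8), (4, 5, 40), (8, 7, 15), (8, 7, 34), (8, 7, 8)}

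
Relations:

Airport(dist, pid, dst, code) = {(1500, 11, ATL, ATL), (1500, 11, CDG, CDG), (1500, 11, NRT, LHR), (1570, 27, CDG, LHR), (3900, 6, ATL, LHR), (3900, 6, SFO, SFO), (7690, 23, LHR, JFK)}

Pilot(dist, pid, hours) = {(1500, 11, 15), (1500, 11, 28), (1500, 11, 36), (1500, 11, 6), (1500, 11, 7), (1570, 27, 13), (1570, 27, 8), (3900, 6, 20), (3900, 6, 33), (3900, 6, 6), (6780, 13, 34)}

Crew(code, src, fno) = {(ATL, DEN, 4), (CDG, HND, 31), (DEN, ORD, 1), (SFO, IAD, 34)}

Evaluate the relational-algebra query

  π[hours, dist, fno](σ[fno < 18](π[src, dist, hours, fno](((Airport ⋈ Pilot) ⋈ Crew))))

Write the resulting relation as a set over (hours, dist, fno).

{(15, 1500, 4), (28, 1500, 4), (36, 1500, 4), (6, 1500, 4), (7, 1500, 4)}

Joining Airport and Pilot on dist, pid yields {(1500, 11, ATL, ATL, 15), (1500, 11, ATL, ATL, 28), (1500, 11, ATL, ATL, 36), (1500, 11, ATL, ATL, 6), (1500, 11, ATL, ATL, 7), (1500, 11, CDG, CDG, 15), (1500, 11, CDG, CDG, 28), (1500, 11, CDG, CDG, 36), (1500, 11, CDG, CDG, 6), (1500, 11, CDG, CDG, 7), (1500, 11, NRT, LHR, 15), (1500, 11, NRT, LHR, 28), (1500, 11, NRT, LHR, 36), (1500, 11, NRT, LHR, 6), (1500, 11, NRT, LHR, 7), (1570, 27, CDG, LHR, 13), (1570, 27, CDG, LHR, 8), (3900, 6, ATL, LHR, 20), (3900, 6, ATL, LHR, 33), (3900, 6, ATL, LHR, 6), (3900, 6, SFO, SFO, 20), (3900, 6, SFO, SFO, 33), (3900, 6, SFO, SFO, 6)}.
Joining (Airport ⋈ Pilot) and Crew on code yields {(1500, 11, ATL, ATL, 15, DEN, 4), (1500, 11, ATL, ATL, 28, DEN, 4), (1500, 11, ATL, ATL, 36, DEN, 4), (1500, 11, ATL, ATL, 6, DEN, 4), (1500, 11, ATL, ATL, 7, DEN, 4), (1500, 11, CDG, CDG, 15, HND, 31), (1500, 11, CDG, CDG, 28, HND, 31), (1500, 11, CDG, CDG, 36, HND, 31), (1500, 11, CDG, CDG, 6, HND, 31), (1500, 11, CDG, CDG, 7, HND, 31), (3900, 6, SFO, SFO, 20, IAD, 34), (3900, 6, SFO, SFO, 33, IAD, 34), (3900, 6, SFO, SFO, 6, IAD, 34)}.
π[src, dist, hours, fno]: project onto (src, dist, hours, fno) → {(DEN, 1500, 15, 4), (DEN, 1500, 28, 4), (DEN, 1500, 36, 4), (DEN, 1500, 6, 4), (DEN, 1500, 7, 4), (HND, 1500, 15, 31), (HND, 1500, 28, 31), (HND, 1500, 36, 31), (HND, 1500, 6, 31), (HND, 1500, 7, 31), (IAD, 3900, 20, 34), (IAD, 3900, 33, 34), (IAD, 3900, 6, 34)}
Filtering on fno < 18 leaves {(DEN, 1500, 15, 4), (DEN, 1500, 28, 4), (DEN, 1500, 36, 4), (DEN, 1500, 6, 4), (DEN, 1500, 7, 4)}.
π[hours, dist, fno]: project onto (hours, dist, fno) → {(15, 1500, 4), (28, 1500, 4), (36, 1500, 4), (6, 1500, 4), (7, 1500, 4)}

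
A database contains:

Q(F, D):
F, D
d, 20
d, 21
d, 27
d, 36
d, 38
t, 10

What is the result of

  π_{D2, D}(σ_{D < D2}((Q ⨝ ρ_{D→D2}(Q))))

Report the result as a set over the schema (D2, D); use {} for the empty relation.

{(21, 20), (27, 20), (27, 21), (36, 20), (36, 21), (36, 27), (38, 20), (38, 21), (38, 27), (38, 36)}

ρ[D→D2]: schema becomes (F, D2); tuples unchanged.
Q ⋈ ρ_{D→D2}(Q) (natural join on F): {(d, 20, 20), (d, 20, 21), (d, 20, 27), (d, 20, 36), (d, 20, 38), (d, 21, 20), (d, 21, 21), (d, 21, 27), (d, 21, 36), (d, 21, 38), (d, 27, 20), (d, 27, 21), (d, 27, 27), (d, 27, 36), (d, 27, 38), (d, 36, 20), (d, 36, 21), (d, 36, 27), (d, 36, 36), (d, 36, 38), (d, 38, 20), (d, 38, 21), (d, 38, 27), (d, 38, 36), (d, 38, 38), (t, 10, 10)}
σ[D < D2]: keep tuples satisfying D < D2 → {(d, 20, 21), (d, 20, 27), (d, 20, 36), (d, 20, 38), (d, 21, 27), (d, 21, 36), (d, 21, 38), (d, 27, 36), (d, 27, 38), (d, 36, 38)}
π[D2, D]: project onto (D2, D) → {(21, 20), (27, 20), (27, 21), (36, 20), (36, 21), (36, 27), (38, 20), (38, 21), (38, 27), (38, 36)}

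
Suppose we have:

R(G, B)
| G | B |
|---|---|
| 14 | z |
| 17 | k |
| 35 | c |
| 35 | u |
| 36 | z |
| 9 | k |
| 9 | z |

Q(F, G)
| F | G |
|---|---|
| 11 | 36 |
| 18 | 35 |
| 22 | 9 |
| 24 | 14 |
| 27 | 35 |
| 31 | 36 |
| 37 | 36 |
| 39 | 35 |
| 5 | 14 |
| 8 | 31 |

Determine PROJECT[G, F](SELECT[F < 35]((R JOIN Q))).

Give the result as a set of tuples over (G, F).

R ⋈ Q (natural join on G): {(14, z, 24), (14, z, 5), (35, c, 18), (35, c, 27), (35, c, 39), (35, u, 18), (35, u, 27), (35, u, 39), (36, z, 11), (36, z, 31), (36, z, 37), (9, k, 22), (9, z, 22)}
Filtering on F < 35 leaves {(14, z, 24), (14, z, 5), (35, c, 18), (35, c, 27), (35, u, 18), (35, u, 27), (36, z, 11), (36, z, 31), (9, k, 22), (9, z, 22)}.
π[G, F]: project onto (G, F) (3 duplicate(s) eliminated) → {(14, 24), (14, 5), (35, 18), (35, 27), (36, 11), (36, 31), (9, 22)}

{(14, 24), (14, 5), (35, 18), (35, 27), (36, 11), (36, 31), (9, 22)}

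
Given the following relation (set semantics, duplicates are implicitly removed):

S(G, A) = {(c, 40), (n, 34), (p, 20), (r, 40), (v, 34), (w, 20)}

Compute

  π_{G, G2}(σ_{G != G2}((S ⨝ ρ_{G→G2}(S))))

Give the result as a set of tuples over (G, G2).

ρ[G→G2]: schema becomes (G2, A); tuples unchanged.
S ⋈ ρ_{G→G2}(S) (natural join on A): {(c, 40, c), (c, 40, r), (n, 34, n), (n, 34, v), (p, 20, p), (p, 20, w), (r, 40, c), (r, 40, r), (v, 34, n), (v, 34, v), (w, 20, p), (w, 20, w)}
σ[G != G2]: keep tuples satisfying G != G2 → {(c, 40, r), (n, 34, v), (p, 20, w), (r, 40, c), (v, 34, n), (w, 20, p)}
π[G, G2]: project onto (G, G2) → {(c, r), (n, v), (p, w), (r, c), (v, n), (w, p)}

{(c, r), (n, v), (p, w), (r, c), (v, n), (w, p)}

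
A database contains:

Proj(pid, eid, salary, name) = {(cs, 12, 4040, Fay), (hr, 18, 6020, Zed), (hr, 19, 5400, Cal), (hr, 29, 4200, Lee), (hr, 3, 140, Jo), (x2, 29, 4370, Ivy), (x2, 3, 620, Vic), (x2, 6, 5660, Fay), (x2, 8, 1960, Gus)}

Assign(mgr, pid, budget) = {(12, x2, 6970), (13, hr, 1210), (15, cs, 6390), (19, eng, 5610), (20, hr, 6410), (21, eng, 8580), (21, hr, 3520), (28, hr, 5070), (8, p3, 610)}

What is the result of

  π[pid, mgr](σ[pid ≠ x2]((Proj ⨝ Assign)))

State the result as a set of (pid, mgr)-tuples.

Natural join on pid: {(cs, 12, 4040, Fay, 15, 6390), (hr, 18, 6020, Zed, 13, 1210), (hr, 18, 6020, Zed, 20, 6410), (hr, 18, 6020, Zed, 21, 3520), (hr, 18, 6020, Zed, 28, 5070), (hr, 19, 5400, Cal, 13, 1210), (hr, 19, 5400, Cal, 20, 6410), (hr, 19, 5400, Cal, 21, 3520), (hr, 19, 5400, Cal, 28, 5070), (hr, 29, 4200, Lee, 13, 1210), (hr, 29, 4200, Lee, 20, 6410), (hr, 29, 4200, Lee, 21, 3520), (hr, 29, 4200, Lee, 28, 5070), (hr, 3, 140, Jo, 13, 1210), (hr, 3, 140, Jo, 20, 6410), (hr, 3, 140, Jo, 21, 3520), (hr, 3, 140, Jo, 28, 5070), (x2, 29, 4370, Ivy, 12, 6970), (x2, 3, 620, Vic, 12, 6970), (x2, 6, 5660, Fay, 12, 6970), (x2, 8, 1960, Gus, 12, 6970)}
σ[pid ≠ x2]: keep tuples satisfying pid ≠ x2 → {(cs, 12, 4040, Fay, 15, 6390), (hr, 18, 6020, Zed, 13, 1210), (hr, 18, 6020, Zed, 20, 6410), (hr, 18, 6020, Zed, 21, 3520), (hr, 18, 6020, Zed, 28, 5070), (hr, 19, 5400, Cal, 13, 1210), (hr, 19, 5400, Cal, 20, 6410), (hr, 19, 5400, Cal, 21, 3520), (hr, 19, 5400, Cal, 28, 5070), (hr, 29, 4200, Lee, 13, 1210), (hr, 29, 4200, Lee, 20, 6410), (hr, 29, 4200, Lee, 21, 3520), (hr, 29, 4200, Lee, 28, 5070), (hr, 3, 140, Jo, 13, 1210), (hr, 3, 140, Jo, 20, 6410), (hr, 3, 140, Jo, 21, 3520), (hr, 3, 140, Jo, 28, 5070)}
π_{pid, mgr} gives {(cs, 15), (hr, 13), (hr, 20), (hr, 21), (hr, 28)} (12 duplicate(s) eliminated).

{(cs, 15), (hr, 13), (hr, 20), (hr, 21), (hr, 28)}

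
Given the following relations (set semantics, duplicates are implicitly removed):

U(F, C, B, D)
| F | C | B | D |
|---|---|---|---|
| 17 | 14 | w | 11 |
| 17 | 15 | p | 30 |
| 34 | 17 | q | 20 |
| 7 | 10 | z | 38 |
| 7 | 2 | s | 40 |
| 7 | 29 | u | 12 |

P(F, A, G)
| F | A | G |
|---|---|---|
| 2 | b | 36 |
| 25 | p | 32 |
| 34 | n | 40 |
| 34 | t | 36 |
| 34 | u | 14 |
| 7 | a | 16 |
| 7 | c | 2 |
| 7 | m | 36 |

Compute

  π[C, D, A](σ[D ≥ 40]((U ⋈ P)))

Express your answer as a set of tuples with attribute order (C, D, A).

{(2, 40, a), (2, 40, c), (2, 40, m)}

Natural join on F: {(34, 17, q, 20, n, 40), (34, 17, q, 20, t, 36), (34, 17, q, 20, u, 14), (7, 10, z, 38, a, 16), (7, 10, z, 38, c, 2), (7, 10, z, 38, m, 36), (7, 2, s, 40, a, 16), (7, 2, s, 40, c, 2), (7, 2, s, 40, m, 36), (7, 29, u, 12, a, 16), (7, 29, u, 12, c, 2), (7, 29, u, 12, m, 36)}
σ[D ≥ 40]: keep tuples satisfying D ≥ 40 → {(7, 2, s, 40, a, 16), (7, 2, s, 40, c, 2), (7, 2, s, 40, m, 36)}
π_{C, D, A} gives {(2, 40, a), (2, 40, c), (2, 40, m)}.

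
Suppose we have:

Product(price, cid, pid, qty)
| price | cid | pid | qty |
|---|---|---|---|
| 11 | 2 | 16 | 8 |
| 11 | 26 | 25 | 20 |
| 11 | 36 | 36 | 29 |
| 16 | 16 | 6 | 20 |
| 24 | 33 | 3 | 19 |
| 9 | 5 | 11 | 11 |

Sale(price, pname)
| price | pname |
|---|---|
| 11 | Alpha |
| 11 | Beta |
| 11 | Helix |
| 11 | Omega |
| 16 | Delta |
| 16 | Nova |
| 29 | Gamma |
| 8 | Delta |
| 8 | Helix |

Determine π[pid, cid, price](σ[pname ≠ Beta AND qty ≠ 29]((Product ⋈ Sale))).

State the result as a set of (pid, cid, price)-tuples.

{(16, 2, 11), (25, 26, 11), (6, 16, 16)}

Natural join on price: {(11, 2, 16, 8, Alpha), (11, 2, 16, 8, Beta), (11, 2, 16, 8, Helix), (11, 2, 16, 8, Omega), (11, 26, 25, 20, Alpha), (11, 26, 25, 20, Beta), (11, 26, 25, 20, Helix), (11, 26, 25, 20, Omega), (11, 36, 36, 29, Alpha), (11, 36, 36, 29, Beta), (11, 36, 36, 29, Helix), (11, 36, 36, 29, Omega), (16, 16, 6, 20, Delta), (16, 16, 6, 20, Nova)}
Filtering on pname ≠ Beta AND qty ≠ 29 leaves {(11, 2, 16, 8, Alpha), (11, 2, 16, 8, Helix), (11, 2, 16, 8, Omega), (11, 26, 25, 20, Alpha), (11, 26, 25, 20, Helix), (11, 26, 25, 20, Omega), (16, 16, 6, 20, Delta), (16, 16, 6, 20, Nova)}.
π[pid, cid, price]: project onto (pid, cid, price) (5 duplicate(s) eliminated) → {(16, 2, 11), (25, 26, 11), (6, 16, 16)}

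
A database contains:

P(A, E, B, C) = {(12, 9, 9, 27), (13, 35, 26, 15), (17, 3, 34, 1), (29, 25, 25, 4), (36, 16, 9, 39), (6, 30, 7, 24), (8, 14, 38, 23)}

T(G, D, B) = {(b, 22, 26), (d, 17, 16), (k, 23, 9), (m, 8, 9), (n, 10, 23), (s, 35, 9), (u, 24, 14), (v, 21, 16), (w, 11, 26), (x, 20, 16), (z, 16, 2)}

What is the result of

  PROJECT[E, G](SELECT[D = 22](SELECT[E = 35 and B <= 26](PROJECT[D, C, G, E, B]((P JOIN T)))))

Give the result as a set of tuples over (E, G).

Natural join on B: {(12, 9, 9, 27, k, 23), (12, 9, 9, 27, m, 8), (12, 9, 9, 27, s, 35), (13, 35, 26, 15, b, 22), (13, 35, 26, 15, w, 11), (36, 16, 9, 39, k, 23), (36, 16, 9, 39, m, 8), (36, 16, 9, 39, s, 35)}
π[D, C, G, E, B]: project onto (D, C, G, E, B) → {(11, 15, w, 35, 26), (22, 15, b, 35, 26), (23, 27, k, 9, 9), (23, 39, k, 16, 9), (35, 27, s, 9, 9), (35, 39, s, 16, 9), (8, 27, m, 9, 9), (8, 39, m, 16, 9)}
Selection E = 35 and B <= 26: {(11, 15, w, 35, 26), (22, 15, b, 35, 26)}
Selection D = 22: {(22, 15, b, 35, 26)}
π[E, G]: project onto (E, G) → {(35, b)}

{(35, b)}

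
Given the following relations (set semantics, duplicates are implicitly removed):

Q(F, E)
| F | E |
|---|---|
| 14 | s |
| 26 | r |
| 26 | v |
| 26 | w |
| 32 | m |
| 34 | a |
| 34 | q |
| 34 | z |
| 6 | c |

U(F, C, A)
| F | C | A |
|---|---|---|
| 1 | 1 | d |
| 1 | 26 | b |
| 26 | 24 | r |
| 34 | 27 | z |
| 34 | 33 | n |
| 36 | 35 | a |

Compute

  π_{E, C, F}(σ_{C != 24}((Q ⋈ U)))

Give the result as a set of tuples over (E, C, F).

Joining Q and U on F yields {(26, r, 24, r), (26, v, 24, r), (26, w, 24, r), (34, a, 27, z), (34, a, 33, n), (34, q, 27, z), (34, q, 33, n), (34, z, 27, z), (34, z, 33, n)}.
Filtering on C != 24 leaves {(34, a, 27, z), (34, a, 33, n), (34, q, 27, z), (34, q, 33, n), (34, z, 27, z), (34, z, 33, n)}.
Keep only column(s) E, C, F: {(a, 27, 34), (a, 33, 34), (q, 27, 34), (q, 33, 34), (z, 27, 34), (z, 33, 34)}

{(a, 27, 34), (a, 33, 34), (q, 27, 34), (q, 33, 34), (z, 27, 34), (z, 33, 34)}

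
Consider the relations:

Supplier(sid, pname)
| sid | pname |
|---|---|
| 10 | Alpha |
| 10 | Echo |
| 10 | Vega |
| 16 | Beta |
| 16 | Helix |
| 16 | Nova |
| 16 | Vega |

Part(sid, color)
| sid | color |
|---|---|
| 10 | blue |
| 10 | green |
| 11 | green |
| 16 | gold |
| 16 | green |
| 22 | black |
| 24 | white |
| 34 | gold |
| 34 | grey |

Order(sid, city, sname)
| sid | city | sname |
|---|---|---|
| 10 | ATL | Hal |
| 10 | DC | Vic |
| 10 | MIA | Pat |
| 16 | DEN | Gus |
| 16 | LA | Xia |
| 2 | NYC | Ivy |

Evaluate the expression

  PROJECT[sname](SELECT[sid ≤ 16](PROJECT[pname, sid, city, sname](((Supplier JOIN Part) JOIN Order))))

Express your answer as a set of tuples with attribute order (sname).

{Gus, Hal, Pat, Vic, Xia}

Joining Supplier and Part on sid yields {(10, Alpha, blue), (10, Alpha, green), (10, Echo, blue), (10, Echo, green), (10, Vega, blue), (10, Vega, green), (16, Beta, gold), (16, Beta, green), (16, Helix, gold), (16, Helix, green), (16, Nova, gold), (16, Nova, green), (16, Vega, gold), (16, Vega, green)}.
Joining (Supplier JOIN Part) and Order on sid yields {(10, Alpha, blue, ATL, Hal), (10, Alpha, blue, DC, Vic), (10, Alpha, blue, MIA, Pat), (10, Alpha, green, ATL, Hal), (10, Alpha, green, DC, Vic), (10, Alpha, green, MIA, Pat), (10, Echo, blue, ATL, Hal), (10, Echo, blue, DC, Vic), (10, Echo, blue, MIA, Pat), (10, Echo, green, ATL, Hal), (10, Echo, green, DC, Vic), (10, Echo, green, MIA, Pat), (10, Vega, blue, ATL, Hal), (10, Vega, blue, DC, Vic), (10, Vega, blue, MIA, Pat), (10, Vega, green, ATL, Hal), (10, Vega, green, DC, Vic), (10, Vega, green, MIA, Pat), (16, Beta, gold, DEN, Gus), (16, Beta, gold, LA, Xia), (16, Beta, green, DEN, Gus), (16, Beta, green, LA, Xia), (16, Helix, gold, DEN, Gus), (16, Helix, gold, LA, Xia), (16, Helix, green, DEN, Gus), (16, Helix, green, LA, Xia), (16, Nova, gold, DEN, Gus), (16, Nova, gold, LA, Xia), (16, Nova, green, DEN, Gus), (16, Nova, green, LA, Xia), (16, Vega, gold, DEN, Gus), (16, Vega, gold, LA, Xia), (16, Vega, green, DEN, Gus), (16, Vega, green, LA, Xia)}.
Projecting to pname, sid, city, sname (17 duplicate(s) eliminated): {(Alpha, 10, ATL, Hal), (Alpha, 10, DC, Vic), (Alpha, 10, MIA, Pat), (Beta, 16, DEN, Gus), (Beta, 16, LA, Xia), (Echo, 10, ATL, Hal), (Echo, 10, DC, Vic), (Echo, 10, MIA, Pat), (Helix, 16, DEN, Gus), (Helix, 16, LA, Xia), (Nova, 16, DEN, Gus), (Nova, 16, LA, Xia), (Vega, 10, ATL, Hal), (Vega, 10, DC, Vic), (Vega, 10, MIA, Pat), (Vega, 16, DEN, Gus), (Vega, 16, LA, Xia)}
Filtering on sid ≤ 16 leaves {(Alpha, 10, ATL, Hal), (Alpha, 10, DC, Vic), (Alpha, 10, MIA, Pat), (Beta, 16, DEN, Gus), (Beta, 16, LA, Xia), (Echo, 10, ATL, Hal), (Echo, 10, DC, Vic), (Echo, 10, MIA, Pat), (Helix, 16, DEN, Gus), (Helix, 16, LA, Xia), (Nova, 16, DEN, Gus), (Nova, 16, LA, Xia), (Vega, 10, ATL, Hal), (Vega, 10, DC, Vic), (Vega, 10, MIA, Pat), (Vega, 16, DEN, Gus), (Vega, 16, LA, Xia)}.
Projecting to sname (12 duplicate(s) eliminated): {Gus, Hal, Pat, Vic, Xia}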